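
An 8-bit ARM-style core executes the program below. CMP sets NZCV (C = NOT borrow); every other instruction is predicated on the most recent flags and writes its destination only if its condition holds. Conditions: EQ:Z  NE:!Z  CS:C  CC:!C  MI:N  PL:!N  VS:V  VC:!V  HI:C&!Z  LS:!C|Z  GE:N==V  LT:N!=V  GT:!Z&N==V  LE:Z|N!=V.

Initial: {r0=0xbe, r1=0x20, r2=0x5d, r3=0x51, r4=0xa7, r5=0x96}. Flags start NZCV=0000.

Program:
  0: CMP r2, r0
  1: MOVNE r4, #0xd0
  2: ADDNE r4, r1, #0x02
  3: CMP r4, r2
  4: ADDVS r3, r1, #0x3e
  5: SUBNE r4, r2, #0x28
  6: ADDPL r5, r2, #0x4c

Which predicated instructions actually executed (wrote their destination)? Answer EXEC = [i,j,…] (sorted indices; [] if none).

0: ✓ CMP  NZCV=1001
1: ✓ MOVNE  r4←0xd0
2: ✓ ADDNE  r4←0x22
3: ✓ CMP  NZCV=1000
4: · ADDVS
5: ✓ SUBNE  r4←0x35
6: · ADDPL

EXEC = [1,2,5]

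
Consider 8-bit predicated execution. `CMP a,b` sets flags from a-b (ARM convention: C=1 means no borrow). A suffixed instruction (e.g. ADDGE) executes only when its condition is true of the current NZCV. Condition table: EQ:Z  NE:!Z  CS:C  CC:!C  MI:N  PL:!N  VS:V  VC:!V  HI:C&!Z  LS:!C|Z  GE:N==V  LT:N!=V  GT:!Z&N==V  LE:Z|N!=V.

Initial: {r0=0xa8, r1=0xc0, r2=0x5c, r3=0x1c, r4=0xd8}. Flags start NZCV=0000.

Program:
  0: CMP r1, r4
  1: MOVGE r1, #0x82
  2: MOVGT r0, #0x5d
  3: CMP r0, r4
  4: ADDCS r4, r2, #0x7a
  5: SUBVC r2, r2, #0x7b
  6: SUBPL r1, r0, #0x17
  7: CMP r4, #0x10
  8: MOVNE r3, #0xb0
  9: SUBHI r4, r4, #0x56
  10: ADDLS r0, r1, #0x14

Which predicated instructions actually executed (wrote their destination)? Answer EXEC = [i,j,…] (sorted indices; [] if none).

[0] flags=1000 → (cmp)
[1] flags=1000 GE?F → skip
[2] flags=1000 GT?F → skip
[3] flags=1000 → (cmp)
[4] flags=1000 CS?F → skip
[5] flags=1000 VC?T → r2=0xe1
[6] flags=1000 PL?F → skip
[7] flags=1010 → (cmp)
[8] flags=1010 NE?T → r3=0xb0
[9] flags=1010 HI?T → r4=0x82
[10] flags=1010 LS?F → skip

EXEC = [5,8,9]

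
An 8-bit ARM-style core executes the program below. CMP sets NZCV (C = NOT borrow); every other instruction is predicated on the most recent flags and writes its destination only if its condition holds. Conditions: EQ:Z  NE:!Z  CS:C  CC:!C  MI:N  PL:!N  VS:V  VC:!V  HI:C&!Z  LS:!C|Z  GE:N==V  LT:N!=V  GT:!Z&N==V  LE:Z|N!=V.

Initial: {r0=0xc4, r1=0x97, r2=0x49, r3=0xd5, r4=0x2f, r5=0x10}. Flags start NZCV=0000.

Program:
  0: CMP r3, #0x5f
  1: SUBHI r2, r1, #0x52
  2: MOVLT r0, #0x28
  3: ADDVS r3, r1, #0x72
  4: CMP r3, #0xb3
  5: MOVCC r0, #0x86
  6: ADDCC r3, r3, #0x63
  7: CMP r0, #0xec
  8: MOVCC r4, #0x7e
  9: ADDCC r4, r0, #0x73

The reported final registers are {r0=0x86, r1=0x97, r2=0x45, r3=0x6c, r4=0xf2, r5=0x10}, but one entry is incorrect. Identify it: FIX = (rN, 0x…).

FIX = (r4, 0xf9)

[0] flags=0011 → (cmp)
[1] flags=0011 HI?T → r2=0x45
[2] flags=0011 LT?T → r0=0x28
[3] flags=0011 VS?T → r3=0x09
[4] flags=0000 → (cmp)
[5] flags=0000 CC?T → r0=0x86
[6] flags=0000 CC?T → r3=0x6c
[7] flags=1000 → (cmp)
[8] flags=1000 CC?T → r4=0x7e
[9] flags=1000 CC?T → r4=0xf9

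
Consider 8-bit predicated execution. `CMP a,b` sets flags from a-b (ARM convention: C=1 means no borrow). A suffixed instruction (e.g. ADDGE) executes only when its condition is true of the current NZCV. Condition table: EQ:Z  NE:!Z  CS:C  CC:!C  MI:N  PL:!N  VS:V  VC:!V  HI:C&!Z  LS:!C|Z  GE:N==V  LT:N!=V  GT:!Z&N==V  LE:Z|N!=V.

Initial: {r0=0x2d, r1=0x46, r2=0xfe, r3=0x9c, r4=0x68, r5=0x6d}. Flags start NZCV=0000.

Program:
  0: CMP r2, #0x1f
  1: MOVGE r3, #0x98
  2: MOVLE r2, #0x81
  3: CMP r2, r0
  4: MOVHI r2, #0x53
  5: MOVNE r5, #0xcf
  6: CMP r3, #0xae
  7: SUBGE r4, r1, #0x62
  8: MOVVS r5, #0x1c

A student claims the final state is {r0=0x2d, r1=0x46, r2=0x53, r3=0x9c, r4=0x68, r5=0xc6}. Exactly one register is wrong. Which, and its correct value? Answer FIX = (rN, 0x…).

FIX = (r5, 0xcf)

0: ✓ CMP  NZCV=1010
1: · MOVGE
2: ✓ MOVLE  r2←0x81
3: ✓ CMP  NZCV=0011
4: ✓ MOVHI  r2←0x53
5: ✓ MOVNE  r5←0xcf
6: ✓ CMP  NZCV=1000
7: · SUBGE
8: · MOVVS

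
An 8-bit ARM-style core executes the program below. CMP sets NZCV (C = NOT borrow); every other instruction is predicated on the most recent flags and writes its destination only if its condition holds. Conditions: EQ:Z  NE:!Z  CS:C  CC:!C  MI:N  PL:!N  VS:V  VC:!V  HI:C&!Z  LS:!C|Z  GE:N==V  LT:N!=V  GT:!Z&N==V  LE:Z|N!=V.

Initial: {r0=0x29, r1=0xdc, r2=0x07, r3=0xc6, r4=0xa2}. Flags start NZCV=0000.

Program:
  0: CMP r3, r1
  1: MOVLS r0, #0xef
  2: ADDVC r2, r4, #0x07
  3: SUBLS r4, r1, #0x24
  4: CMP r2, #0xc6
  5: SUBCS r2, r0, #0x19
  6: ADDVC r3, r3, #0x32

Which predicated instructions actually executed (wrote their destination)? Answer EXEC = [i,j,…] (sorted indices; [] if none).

[0] flags=1000 → (cmp)
[1] flags=1000 LS?T → r0=0xef
[2] flags=1000 VC?T → r2=0xa9
[3] flags=1000 LS?T → r4=0xb8
[4] flags=1000 → (cmp)
[5] flags=1000 CS?F → skip
[6] flags=1000 VC?T → r3=0xf8

EXEC = [1,2,3,6]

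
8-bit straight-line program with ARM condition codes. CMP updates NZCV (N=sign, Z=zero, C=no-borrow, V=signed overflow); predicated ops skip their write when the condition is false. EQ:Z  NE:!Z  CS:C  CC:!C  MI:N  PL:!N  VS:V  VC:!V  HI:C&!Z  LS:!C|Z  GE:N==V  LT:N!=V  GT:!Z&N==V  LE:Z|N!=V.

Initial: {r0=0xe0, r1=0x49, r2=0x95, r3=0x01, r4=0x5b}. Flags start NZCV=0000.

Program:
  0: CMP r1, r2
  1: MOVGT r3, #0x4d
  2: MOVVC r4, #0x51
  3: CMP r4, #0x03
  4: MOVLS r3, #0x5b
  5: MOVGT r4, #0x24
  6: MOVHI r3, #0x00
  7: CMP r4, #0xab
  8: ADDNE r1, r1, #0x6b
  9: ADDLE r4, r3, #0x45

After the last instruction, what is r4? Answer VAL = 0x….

VAL = 0x24

[0] flags=1001 → (cmp)
[1] flags=1001 GT?T → r3=0x4d
[2] flags=1001 VC?F → skip
[3] flags=0010 → (cmp)
[4] flags=0010 LS?F → skip
[5] flags=0010 GT?T → r4=0x24
[6] flags=0010 HI?T → r3=0x00
[7] flags=0000 → (cmp)
[8] flags=0000 NE?T → r1=0xb4
[9] flags=0000 LE?F → skip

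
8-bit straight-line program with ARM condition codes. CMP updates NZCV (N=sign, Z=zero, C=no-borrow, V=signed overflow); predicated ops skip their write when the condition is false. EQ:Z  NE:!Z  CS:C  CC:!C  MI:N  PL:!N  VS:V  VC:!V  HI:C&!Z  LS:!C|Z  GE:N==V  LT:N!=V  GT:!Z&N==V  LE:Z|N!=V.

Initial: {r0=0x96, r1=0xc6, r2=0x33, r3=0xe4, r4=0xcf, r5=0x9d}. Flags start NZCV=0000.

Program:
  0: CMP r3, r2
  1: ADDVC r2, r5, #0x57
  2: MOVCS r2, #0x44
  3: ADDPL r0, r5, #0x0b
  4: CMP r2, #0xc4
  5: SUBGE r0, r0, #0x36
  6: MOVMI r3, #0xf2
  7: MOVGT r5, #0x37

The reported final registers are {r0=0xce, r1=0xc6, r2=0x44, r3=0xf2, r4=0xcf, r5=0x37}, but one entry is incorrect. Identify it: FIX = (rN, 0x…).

[0] flags=1010 → (cmp)
[1] flags=1010 VC?T → r2=0xf4
[2] flags=1010 CS?T → r2=0x44
[3] flags=1010 PL?F → skip
[4] flags=1001 → (cmp)
[5] flags=1001 GE?T → r0=0x60
[6] flags=1001 MI?T → r3=0xf2
[7] flags=1001 GT?T → r5=0x37

FIX = (r0, 0x60)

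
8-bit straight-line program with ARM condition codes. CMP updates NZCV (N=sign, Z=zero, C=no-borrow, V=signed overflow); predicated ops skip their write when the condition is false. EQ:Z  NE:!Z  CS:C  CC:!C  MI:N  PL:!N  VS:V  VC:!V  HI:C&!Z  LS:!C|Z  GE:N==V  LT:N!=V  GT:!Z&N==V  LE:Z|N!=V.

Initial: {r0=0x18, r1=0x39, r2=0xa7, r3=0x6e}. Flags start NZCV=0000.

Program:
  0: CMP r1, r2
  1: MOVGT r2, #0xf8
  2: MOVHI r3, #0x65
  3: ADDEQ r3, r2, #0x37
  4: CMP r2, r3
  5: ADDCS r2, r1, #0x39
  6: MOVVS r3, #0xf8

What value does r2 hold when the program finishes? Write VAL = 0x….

VAL = 0x72

0: ✓ CMP  NZCV=1001
1: ✓ MOVGT  r2←0xf8
2: · MOVHI
3: · ADDEQ
4: ✓ CMP  NZCV=1010
5: ✓ ADDCS  r2←0x72
6: · MOVVS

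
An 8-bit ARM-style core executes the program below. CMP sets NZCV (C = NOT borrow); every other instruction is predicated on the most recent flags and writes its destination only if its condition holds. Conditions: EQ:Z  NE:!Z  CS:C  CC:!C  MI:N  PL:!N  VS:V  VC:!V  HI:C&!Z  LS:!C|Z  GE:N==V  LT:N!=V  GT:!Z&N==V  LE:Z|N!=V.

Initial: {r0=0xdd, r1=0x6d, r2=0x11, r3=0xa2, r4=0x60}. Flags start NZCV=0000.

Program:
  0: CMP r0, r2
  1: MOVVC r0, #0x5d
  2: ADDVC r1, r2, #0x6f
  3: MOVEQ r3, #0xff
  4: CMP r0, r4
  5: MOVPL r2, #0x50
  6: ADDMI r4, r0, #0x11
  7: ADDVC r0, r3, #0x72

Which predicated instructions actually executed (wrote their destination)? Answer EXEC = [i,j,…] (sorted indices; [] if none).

EXEC = [1,2,6,7]

[0] flags=1010 → (cmp)
[1] flags=1010 VC?T → r0=0x5d
[2] flags=1010 VC?T → r1=0x80
[3] flags=1010 EQ?F → skip
[4] flags=1000 → (cmp)
[5] flags=1000 PL?F → skip
[6] flags=1000 MI?T → r4=0x6e
[7] flags=1000 VC?T → r0=0x14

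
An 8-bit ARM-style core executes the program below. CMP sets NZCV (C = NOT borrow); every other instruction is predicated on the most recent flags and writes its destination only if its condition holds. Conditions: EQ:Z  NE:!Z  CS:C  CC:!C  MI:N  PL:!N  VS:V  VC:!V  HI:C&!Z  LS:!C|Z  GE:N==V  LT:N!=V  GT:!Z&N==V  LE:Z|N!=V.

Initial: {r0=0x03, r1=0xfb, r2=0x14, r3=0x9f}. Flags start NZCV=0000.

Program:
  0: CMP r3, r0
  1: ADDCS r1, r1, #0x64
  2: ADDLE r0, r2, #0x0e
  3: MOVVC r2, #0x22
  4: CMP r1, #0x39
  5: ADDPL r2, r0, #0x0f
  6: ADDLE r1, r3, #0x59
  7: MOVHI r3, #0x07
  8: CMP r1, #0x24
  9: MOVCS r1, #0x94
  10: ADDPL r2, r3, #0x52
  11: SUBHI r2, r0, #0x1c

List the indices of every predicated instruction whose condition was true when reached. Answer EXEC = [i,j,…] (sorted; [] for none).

0: ✓ CMP  NZCV=1010
1: ✓ ADDCS  r1←0x5f
2: ✓ ADDLE  r0←0x22
3: ✓ MOVVC  r2←0x22
4: ✓ CMP  NZCV=0010
5: ✓ ADDPL  r2←0x31
6: · ADDLE
7: ✓ MOVHI  r3←0x07
8: ✓ CMP  NZCV=0010
9: ✓ MOVCS  r1←0x94
10: ✓ ADDPL  r2←0x59
11: ✓ SUBHI  r2←0x06

EXEC = [1,2,3,5,7,9,10,11]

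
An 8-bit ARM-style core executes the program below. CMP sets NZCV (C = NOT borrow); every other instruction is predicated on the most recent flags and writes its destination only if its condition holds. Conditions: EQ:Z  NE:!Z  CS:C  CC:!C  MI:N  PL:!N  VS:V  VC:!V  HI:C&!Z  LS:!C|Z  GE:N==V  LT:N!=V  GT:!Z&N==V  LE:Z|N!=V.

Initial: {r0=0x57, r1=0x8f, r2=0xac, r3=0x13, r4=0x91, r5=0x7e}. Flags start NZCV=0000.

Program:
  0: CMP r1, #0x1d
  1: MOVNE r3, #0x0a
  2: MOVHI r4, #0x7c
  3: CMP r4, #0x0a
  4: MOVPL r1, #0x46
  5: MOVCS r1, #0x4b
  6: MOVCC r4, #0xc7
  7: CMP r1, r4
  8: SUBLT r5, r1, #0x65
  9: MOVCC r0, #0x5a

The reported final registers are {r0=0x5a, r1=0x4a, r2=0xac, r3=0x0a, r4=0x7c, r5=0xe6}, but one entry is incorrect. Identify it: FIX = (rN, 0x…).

FIX = (r1, 0x4b)

0: ✓ CMP  NZCV=0011
1: ✓ MOVNE  r3←0x0a
2: ✓ MOVHI  r4←0x7c
3: ✓ CMP  NZCV=0010
4: ✓ MOVPL  r1←0x46
5: ✓ MOVCS  r1←0x4b
6: · MOVCC
7: ✓ CMP  NZCV=1000
8: ✓ SUBLT  r5←0xe6
9: ✓ MOVCC  r0←0x5a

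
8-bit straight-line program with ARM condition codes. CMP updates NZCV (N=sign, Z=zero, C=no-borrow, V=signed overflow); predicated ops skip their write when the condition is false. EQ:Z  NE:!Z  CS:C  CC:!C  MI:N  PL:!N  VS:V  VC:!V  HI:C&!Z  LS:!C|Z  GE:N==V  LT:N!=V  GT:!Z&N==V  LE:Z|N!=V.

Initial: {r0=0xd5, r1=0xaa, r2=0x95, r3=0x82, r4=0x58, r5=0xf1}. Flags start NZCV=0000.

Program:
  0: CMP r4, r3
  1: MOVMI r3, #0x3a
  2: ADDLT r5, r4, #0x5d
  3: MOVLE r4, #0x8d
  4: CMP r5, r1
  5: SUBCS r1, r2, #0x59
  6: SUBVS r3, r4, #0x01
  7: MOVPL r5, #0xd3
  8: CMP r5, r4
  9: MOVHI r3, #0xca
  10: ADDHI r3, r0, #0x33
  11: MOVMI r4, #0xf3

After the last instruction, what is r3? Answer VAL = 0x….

VAL = 0x08

0: ✓ CMP  NZCV=1001
1: ✓ MOVMI  r3←0x3a
2: · ADDLT
3: · MOVLE
4: ✓ CMP  NZCV=0010
5: ✓ SUBCS  r1←0x3c
6: · SUBVS
7: ✓ MOVPL  r5←0xd3
8: ✓ CMP  NZCV=0011
9: ✓ MOVHI  r3←0xca
10: ✓ ADDHI  r3←0x08
11: · MOVMI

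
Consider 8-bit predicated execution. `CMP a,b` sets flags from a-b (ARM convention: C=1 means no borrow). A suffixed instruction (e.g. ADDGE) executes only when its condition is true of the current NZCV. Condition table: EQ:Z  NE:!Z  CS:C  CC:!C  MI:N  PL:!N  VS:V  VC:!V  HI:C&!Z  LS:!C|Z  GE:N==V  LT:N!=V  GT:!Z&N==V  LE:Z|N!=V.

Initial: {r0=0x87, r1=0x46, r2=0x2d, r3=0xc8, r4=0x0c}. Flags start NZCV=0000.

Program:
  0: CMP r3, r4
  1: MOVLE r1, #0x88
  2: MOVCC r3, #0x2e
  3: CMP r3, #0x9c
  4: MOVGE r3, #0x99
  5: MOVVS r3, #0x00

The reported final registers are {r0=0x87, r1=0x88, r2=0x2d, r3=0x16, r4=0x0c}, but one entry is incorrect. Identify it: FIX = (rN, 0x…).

FIX = (r3, 0x99)

0: ✓ CMP  NZCV=1010
1: ✓ MOVLE  r1←0x88
2: · MOVCC
3: ✓ CMP  NZCV=0010
4: ✓ MOVGE  r3←0x99
5: · MOVVS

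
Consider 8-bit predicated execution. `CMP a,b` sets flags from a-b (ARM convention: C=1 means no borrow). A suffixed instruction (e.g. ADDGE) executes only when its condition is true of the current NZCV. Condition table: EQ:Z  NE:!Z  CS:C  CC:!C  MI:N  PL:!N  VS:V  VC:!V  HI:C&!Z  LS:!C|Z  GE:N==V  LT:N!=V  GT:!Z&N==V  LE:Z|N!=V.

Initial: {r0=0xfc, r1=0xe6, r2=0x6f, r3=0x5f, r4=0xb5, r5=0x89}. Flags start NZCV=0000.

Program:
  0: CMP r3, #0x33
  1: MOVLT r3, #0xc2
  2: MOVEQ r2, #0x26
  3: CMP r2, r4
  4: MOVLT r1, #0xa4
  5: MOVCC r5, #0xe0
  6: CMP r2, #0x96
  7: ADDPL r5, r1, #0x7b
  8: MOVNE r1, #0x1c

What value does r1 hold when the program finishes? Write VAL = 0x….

[0] flags=0010 → (cmp)
[1] flags=0010 LT?F → skip
[2] flags=0010 EQ?F → skip
[3] flags=1001 → (cmp)
[4] flags=1001 LT?F → skip
[5] flags=1001 CC?T → r5=0xe0
[6] flags=1001 → (cmp)
[7] flags=1001 PL?F → skip
[8] flags=1001 NE?T → r1=0x1c

VAL = 0x1c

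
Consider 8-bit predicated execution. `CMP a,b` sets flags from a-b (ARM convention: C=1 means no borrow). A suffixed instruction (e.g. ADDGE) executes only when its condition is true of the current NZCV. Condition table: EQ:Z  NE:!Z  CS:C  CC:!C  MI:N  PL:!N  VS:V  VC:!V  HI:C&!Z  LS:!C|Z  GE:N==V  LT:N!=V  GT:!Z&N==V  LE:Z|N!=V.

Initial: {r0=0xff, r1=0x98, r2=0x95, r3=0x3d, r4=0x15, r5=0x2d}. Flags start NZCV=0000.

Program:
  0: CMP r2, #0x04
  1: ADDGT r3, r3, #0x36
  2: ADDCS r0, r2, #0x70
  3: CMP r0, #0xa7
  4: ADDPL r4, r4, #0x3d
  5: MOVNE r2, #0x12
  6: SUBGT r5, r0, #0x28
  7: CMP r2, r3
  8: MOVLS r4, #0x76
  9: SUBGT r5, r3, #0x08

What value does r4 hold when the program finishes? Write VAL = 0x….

VAL = 0x76

0: ✓ CMP  NZCV=1010
1: · ADDGT
2: ✓ ADDCS  r0←0x05
3: ✓ CMP  NZCV=0000
4: ✓ ADDPL  r4←0x52
5: ✓ MOVNE  r2←0x12
6: ✓ SUBGT  r5←0xdd
7: ✓ CMP  NZCV=1000
8: ✓ MOVLS  r4←0x76
9: · SUBGT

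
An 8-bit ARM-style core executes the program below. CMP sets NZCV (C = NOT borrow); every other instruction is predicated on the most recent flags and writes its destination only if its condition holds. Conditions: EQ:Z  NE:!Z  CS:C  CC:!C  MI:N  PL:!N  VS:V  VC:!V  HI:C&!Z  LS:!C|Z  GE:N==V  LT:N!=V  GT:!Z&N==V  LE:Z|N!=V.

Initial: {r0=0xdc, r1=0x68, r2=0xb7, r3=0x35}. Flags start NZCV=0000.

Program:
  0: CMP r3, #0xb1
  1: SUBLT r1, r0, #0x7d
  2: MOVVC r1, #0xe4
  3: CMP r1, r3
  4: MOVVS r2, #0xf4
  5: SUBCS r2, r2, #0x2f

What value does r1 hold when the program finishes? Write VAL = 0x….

[0] flags=1001 → (cmp)
[1] flags=1001 LT?F → skip
[2] flags=1001 VC?F → skip
[3] flags=0010 → (cmp)
[4] flags=0010 VS?F → skip
[5] flags=0010 CS?T → r2=0x88

VAL = 0x68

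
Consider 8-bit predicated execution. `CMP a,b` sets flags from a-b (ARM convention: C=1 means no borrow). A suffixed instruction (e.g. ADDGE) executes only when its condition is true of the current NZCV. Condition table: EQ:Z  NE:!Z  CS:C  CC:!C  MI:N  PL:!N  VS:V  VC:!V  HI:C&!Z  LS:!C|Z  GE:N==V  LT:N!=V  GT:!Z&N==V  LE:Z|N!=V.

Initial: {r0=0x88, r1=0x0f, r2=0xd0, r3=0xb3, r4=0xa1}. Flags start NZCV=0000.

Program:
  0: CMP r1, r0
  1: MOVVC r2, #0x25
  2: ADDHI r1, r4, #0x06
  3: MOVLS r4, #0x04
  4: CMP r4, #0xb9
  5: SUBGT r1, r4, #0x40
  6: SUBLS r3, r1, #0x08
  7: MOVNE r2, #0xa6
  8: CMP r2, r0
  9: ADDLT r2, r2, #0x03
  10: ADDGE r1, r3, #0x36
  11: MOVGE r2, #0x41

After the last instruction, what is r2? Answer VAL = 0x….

VAL = 0x41

[0] flags=1001 → (cmp)
[1] flags=1001 VC?F → skip
[2] flags=1001 HI?F → skip
[3] flags=1001 LS?T → r4=0x04
[4] flags=0000 → (cmp)
[5] flags=0000 GT?T → r1=0xc4
[6] flags=0000 LS?T → r3=0xbc
[7] flags=0000 NE?T → r2=0xa6
[8] flags=0010 → (cmp)
[9] flags=0010 LT?F → skip
[10] flags=0010 GE?T → r1=0xf2
[11] flags=0010 GE?T → r2=0x41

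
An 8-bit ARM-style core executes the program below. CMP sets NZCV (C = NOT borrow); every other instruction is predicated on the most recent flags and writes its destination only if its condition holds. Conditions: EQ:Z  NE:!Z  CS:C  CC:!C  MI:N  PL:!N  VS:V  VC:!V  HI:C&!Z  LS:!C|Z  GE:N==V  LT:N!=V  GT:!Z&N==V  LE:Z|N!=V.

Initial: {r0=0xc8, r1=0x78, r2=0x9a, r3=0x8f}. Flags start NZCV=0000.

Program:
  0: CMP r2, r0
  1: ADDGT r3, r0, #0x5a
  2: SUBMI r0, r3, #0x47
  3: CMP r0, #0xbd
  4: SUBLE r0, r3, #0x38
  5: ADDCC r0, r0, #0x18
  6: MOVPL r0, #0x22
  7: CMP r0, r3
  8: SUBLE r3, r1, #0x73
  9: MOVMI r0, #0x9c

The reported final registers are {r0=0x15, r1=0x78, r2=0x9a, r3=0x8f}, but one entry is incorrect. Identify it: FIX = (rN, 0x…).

0: ✓ CMP  NZCV=1000
1: · ADDGT
2: ✓ SUBMI  r0←0x48
3: ✓ CMP  NZCV=1001
4: · SUBLE
5: ✓ ADDCC  r0←0x60
6: · MOVPL
7: ✓ CMP  NZCV=1001
8: · SUBLE
9: ✓ MOVMI  r0←0x9c

FIX = (r0, 0x9c)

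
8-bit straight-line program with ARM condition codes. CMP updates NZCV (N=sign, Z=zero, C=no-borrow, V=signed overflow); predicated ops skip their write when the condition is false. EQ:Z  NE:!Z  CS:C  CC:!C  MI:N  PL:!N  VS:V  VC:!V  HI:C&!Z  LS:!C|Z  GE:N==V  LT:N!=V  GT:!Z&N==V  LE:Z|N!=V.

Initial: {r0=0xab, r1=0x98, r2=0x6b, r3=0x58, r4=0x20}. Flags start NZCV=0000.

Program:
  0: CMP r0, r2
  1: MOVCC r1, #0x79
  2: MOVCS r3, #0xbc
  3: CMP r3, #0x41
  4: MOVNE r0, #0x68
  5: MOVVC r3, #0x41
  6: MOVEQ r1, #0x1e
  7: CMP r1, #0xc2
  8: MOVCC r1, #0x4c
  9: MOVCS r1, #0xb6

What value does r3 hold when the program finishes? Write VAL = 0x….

[0] flags=0011 → (cmp)
[1] flags=0011 CC?F → skip
[2] flags=0011 CS?T → r3=0xbc
[3] flags=0011 → (cmp)
[4] flags=0011 NE?T → r0=0x68
[5] flags=0011 VC?F → skip
[6] flags=0011 EQ?F → skip
[7] flags=1000 → (cmp)
[8] flags=1000 CC?T → r1=0x4c
[9] flags=1000 CS?F → skip

VAL = 0xbc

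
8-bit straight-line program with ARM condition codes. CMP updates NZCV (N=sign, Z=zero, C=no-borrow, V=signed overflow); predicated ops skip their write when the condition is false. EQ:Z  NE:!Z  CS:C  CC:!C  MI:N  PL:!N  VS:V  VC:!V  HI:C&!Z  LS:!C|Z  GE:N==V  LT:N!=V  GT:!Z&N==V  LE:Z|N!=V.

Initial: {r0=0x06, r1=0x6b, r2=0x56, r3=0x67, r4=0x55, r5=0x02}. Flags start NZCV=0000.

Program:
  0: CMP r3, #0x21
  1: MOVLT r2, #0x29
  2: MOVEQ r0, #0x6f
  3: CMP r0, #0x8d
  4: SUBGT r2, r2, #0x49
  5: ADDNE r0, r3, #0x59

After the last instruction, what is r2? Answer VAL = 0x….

VAL = 0x0d

[0] flags=0010 → (cmp)
[1] flags=0010 LT?F → skip
[2] flags=0010 EQ?F → skip
[3] flags=0000 → (cmp)
[4] flags=0000 GT?T → r2=0x0d
[5] flags=0000 NE?T → r0=0xc0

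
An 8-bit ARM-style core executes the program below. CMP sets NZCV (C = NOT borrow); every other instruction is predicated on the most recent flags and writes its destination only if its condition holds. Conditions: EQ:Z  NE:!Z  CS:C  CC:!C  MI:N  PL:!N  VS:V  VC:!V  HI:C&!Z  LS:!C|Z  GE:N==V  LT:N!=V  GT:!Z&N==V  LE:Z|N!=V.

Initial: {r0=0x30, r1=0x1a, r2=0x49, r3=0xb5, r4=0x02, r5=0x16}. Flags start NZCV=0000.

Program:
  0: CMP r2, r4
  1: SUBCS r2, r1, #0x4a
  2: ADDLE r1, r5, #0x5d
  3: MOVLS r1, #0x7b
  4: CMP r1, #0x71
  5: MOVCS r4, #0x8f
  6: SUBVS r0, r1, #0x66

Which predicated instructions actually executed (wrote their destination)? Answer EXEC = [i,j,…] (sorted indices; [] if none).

EXEC = [1]

[0] flags=0010 → (cmp)
[1] flags=0010 CS?T → r2=0xd0
[2] flags=0010 LE?F → skip
[3] flags=0010 LS?F → skip
[4] flags=1000 → (cmp)
[5] flags=1000 CS?F → skip
[6] flags=1000 VS?F → skip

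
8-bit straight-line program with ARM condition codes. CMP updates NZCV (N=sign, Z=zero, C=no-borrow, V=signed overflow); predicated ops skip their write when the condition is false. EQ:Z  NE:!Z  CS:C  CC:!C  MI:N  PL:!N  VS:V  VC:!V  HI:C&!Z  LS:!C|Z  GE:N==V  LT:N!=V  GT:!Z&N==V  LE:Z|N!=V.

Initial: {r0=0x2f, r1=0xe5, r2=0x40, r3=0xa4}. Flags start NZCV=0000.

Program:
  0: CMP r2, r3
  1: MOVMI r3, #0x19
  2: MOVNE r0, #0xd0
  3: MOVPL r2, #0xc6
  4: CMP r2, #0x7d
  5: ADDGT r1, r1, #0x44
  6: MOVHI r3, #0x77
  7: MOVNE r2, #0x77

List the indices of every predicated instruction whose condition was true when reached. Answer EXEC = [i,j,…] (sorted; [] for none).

[0] flags=1001 → (cmp)
[1] flags=1001 MI?T → r3=0x19
[2] flags=1001 NE?T → r0=0xd0
[3] flags=1001 PL?F → skip
[4] flags=1000 → (cmp)
[5] flags=1000 GT?F → skip
[6] flags=1000 HI?F → skip
[7] flags=1000 NE?T → r2=0x77

EXEC = [1,2,7]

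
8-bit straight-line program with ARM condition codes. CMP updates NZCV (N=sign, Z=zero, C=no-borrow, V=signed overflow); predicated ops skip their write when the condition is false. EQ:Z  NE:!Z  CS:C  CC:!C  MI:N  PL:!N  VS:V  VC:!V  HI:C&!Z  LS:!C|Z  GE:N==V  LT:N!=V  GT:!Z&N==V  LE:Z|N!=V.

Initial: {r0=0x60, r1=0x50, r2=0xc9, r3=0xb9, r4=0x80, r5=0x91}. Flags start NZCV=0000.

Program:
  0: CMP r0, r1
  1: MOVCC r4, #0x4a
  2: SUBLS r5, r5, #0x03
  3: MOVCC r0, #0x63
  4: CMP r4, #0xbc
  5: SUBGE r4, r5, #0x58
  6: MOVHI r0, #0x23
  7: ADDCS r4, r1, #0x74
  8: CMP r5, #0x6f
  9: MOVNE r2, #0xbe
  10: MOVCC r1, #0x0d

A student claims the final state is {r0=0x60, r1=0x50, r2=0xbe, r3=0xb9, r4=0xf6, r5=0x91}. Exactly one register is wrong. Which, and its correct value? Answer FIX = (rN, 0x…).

[0] flags=0010 → (cmp)
[1] flags=0010 CC?F → skip
[2] flags=0010 LS?F → skip
[3] flags=0010 CC?F → skip
[4] flags=1000 → (cmp)
[5] flags=1000 GE?F → skip
[6] flags=1000 HI?F → skip
[7] flags=1000 CS?F → skip
[8] flags=0011 → (cmp)
[9] flags=0011 NE?T → r2=0xbe
[10] flags=0011 CC?F → skip

FIX = (r4, 0x80)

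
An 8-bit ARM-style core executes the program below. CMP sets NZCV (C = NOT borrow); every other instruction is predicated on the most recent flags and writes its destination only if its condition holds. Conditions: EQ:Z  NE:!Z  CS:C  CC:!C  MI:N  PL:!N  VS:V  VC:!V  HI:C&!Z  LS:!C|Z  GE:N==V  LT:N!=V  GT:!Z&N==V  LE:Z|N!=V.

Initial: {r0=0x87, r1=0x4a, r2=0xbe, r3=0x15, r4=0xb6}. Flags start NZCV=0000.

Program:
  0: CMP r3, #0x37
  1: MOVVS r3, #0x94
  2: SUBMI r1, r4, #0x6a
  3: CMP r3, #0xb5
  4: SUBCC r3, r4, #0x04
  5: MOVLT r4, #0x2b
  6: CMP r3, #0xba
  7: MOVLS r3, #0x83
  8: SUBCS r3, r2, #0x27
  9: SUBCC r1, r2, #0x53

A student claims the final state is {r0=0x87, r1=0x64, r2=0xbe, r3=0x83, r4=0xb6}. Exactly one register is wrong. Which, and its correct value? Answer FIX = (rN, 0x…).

FIX = (r1, 0x6b)

0: ✓ CMP  NZCV=1000
1: · MOVVS
2: ✓ SUBMI  r1←0x4c
3: ✓ CMP  NZCV=0000
4: ✓ SUBCC  r3←0xb2
5: · MOVLT
6: ✓ CMP  NZCV=1000
7: ✓ MOVLS  r3←0x83
8: · SUBCS
9: ✓ SUBCC  r1←0x6b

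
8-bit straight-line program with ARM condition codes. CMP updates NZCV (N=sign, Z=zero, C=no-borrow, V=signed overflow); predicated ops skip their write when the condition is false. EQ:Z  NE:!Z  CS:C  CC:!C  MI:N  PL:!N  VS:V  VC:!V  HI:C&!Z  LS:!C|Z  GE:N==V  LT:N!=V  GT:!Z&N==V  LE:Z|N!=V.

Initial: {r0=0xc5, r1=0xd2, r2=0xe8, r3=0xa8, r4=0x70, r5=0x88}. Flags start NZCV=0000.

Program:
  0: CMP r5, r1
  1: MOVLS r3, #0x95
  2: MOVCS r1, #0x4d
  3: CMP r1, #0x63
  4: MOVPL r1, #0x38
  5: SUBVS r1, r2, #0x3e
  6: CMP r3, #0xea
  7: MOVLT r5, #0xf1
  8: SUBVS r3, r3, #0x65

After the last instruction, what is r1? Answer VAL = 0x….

VAL = 0xaa

0: ✓ CMP  NZCV=1000
1: ✓ MOVLS  r3←0x95
2: · MOVCS
3: ✓ CMP  NZCV=0011
4: ✓ MOVPL  r1←0x38
5: ✓ SUBVS  r1←0xaa
6: ✓ CMP  NZCV=1000
7: ✓ MOVLT  r5←0xf1
8: · SUBVS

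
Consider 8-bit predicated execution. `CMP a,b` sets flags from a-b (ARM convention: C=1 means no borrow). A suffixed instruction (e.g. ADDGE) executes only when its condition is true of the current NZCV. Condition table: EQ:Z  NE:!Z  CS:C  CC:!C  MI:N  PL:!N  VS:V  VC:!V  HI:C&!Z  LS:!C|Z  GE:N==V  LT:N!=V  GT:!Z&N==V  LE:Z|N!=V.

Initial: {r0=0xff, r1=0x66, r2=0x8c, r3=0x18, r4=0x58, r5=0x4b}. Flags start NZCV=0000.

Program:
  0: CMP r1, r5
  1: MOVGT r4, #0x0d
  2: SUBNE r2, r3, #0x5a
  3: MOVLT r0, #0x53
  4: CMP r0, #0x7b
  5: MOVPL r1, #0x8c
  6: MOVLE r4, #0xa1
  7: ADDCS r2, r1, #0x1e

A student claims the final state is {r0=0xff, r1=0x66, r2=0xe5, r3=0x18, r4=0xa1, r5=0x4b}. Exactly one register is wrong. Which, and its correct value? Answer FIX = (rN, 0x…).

[0] flags=0010 → (cmp)
[1] flags=0010 GT?T → r4=0x0d
[2] flags=0010 NE?T → r2=0xbe
[3] flags=0010 LT?F → skip
[4] flags=1010 → (cmp)
[5] flags=1010 PL?F → skip
[6] flags=1010 LE?T → r4=0xa1
[7] flags=1010 CS?T → r2=0x84

FIX = (r2, 0x84)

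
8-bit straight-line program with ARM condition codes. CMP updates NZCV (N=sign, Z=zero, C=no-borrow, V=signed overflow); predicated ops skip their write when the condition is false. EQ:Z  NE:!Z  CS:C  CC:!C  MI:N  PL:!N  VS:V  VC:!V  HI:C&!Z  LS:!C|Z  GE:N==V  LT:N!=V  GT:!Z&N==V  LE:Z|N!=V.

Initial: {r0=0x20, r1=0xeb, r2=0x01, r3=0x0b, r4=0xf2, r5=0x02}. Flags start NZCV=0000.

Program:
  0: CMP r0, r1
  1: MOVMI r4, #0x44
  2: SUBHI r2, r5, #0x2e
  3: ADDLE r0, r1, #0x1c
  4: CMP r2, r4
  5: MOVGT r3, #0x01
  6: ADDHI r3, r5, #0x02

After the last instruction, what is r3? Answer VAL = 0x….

VAL = 0x01

[0] flags=0000 → (cmp)
[1] flags=0000 MI?F → skip
[2] flags=0000 HI?F → skip
[3] flags=0000 LE?F → skip
[4] flags=0000 → (cmp)
[5] flags=0000 GT?T → r3=0x01
[6] flags=0000 HI?F → skip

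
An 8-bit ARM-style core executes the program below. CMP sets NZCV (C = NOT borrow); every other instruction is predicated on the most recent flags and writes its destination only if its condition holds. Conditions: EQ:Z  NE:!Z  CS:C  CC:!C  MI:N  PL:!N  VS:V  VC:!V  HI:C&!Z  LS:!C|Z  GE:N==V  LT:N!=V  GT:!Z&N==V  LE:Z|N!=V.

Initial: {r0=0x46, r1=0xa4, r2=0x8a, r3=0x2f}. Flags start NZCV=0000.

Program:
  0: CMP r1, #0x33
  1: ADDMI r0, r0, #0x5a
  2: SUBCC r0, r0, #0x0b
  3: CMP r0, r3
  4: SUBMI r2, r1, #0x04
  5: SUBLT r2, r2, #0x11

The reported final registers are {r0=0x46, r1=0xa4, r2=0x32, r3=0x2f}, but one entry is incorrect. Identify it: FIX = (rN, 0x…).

FIX = (r2, 0x8a)

[0] flags=0011 → (cmp)
[1] flags=0011 MI?F → skip
[2] flags=0011 CC?F → skip
[3] flags=0010 → (cmp)
[4] flags=0010 MI?F → skip
[5] flags=0010 LT?F → skip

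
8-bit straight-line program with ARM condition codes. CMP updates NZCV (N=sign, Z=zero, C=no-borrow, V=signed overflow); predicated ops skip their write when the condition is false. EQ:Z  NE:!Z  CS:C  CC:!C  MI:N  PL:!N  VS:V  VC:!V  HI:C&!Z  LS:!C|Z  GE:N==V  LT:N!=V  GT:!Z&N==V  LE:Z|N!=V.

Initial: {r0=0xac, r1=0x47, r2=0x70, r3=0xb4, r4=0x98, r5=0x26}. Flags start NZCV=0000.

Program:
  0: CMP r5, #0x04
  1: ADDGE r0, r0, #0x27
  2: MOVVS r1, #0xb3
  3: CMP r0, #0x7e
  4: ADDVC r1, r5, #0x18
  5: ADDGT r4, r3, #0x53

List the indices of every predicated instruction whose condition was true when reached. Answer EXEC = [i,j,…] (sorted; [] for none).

[0] flags=0010 → (cmp)
[1] flags=0010 GE?T → r0=0xd3
[2] flags=0010 VS?F → skip
[3] flags=0011 → (cmp)
[4] flags=0011 VC?F → skip
[5] flags=0011 GT?F → skip

EXEC = [1]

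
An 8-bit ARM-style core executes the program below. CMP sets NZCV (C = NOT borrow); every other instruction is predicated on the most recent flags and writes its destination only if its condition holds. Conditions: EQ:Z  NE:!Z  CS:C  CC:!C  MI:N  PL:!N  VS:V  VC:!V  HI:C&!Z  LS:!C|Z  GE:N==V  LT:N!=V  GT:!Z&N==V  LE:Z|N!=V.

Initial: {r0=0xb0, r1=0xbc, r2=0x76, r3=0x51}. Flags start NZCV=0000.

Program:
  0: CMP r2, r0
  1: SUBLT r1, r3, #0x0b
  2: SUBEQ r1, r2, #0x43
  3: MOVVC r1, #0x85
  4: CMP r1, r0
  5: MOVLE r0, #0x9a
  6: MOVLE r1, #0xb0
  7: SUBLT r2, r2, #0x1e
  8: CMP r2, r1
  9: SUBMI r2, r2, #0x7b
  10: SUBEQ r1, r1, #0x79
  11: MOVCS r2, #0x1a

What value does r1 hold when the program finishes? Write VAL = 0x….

VAL = 0xbc

0: ✓ CMP  NZCV=1001
1: · SUBLT
2: · SUBEQ
3: · MOVVC
4: ✓ CMP  NZCV=0010
5: · MOVLE
6: · MOVLE
7: · SUBLT
8: ✓ CMP  NZCV=1001
9: ✓ SUBMI  r2←0xfb
10: · SUBEQ
11: · MOVCS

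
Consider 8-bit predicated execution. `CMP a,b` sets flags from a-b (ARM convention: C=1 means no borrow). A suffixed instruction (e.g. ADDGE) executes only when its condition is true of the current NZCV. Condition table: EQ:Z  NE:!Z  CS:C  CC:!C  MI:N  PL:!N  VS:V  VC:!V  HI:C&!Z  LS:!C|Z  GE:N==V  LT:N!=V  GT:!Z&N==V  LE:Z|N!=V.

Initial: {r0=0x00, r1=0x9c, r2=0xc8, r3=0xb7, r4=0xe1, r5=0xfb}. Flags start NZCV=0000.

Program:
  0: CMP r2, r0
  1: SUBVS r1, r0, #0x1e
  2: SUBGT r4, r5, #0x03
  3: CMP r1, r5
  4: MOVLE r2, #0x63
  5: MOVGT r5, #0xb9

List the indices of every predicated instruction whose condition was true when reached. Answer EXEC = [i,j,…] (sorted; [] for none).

EXEC = [4]

0: ✓ CMP  NZCV=1010
1: · SUBVS
2: · SUBGT
3: ✓ CMP  NZCV=1000
4: ✓ MOVLE  r2←0x63
5: · MOVGT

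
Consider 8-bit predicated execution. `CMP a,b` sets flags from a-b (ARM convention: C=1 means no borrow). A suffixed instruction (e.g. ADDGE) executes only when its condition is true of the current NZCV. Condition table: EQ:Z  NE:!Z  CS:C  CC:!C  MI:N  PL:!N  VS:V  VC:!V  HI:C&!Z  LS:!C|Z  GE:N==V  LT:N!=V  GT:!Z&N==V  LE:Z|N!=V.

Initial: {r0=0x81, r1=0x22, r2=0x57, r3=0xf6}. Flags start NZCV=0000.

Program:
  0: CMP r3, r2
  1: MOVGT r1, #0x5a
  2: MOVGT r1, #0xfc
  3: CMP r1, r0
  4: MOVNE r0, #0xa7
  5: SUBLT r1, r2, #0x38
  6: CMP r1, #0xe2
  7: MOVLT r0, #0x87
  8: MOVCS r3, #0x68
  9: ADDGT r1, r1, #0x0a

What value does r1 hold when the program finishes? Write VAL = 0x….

VAL = 0x2c

0: ✓ CMP  NZCV=1010
1: · MOVGT
2: · MOVGT
3: ✓ CMP  NZCV=1001
4: ✓ MOVNE  r0←0xa7
5: · SUBLT
6: ✓ CMP  NZCV=0000
7: · MOVLT
8: · MOVCS
9: ✓ ADDGT  r1←0x2c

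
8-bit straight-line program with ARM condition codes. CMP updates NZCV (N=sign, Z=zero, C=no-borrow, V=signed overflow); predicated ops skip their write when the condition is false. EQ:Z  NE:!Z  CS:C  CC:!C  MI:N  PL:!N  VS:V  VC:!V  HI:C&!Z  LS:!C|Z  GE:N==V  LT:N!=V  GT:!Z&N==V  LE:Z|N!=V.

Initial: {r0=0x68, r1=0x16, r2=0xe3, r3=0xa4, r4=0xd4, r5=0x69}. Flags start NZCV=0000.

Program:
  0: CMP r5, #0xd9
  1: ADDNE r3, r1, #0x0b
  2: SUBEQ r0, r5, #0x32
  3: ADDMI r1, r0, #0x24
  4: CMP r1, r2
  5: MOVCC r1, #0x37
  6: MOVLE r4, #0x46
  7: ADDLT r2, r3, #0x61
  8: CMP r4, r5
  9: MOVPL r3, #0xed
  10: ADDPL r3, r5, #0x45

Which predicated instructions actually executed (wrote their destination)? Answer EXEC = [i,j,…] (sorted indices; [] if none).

[0] flags=1001 → (cmp)
[1] flags=1001 NE?T → r3=0x21
[2] flags=1001 EQ?F → skip
[3] flags=1001 MI?T → r1=0x8c
[4] flags=1000 → (cmp)
[5] flags=1000 CC?T → r1=0x37
[6] flags=1000 LE?T → r4=0x46
[7] flags=1000 LT?T → r2=0x82
[8] flags=1000 → (cmp)
[9] flags=1000 PL?F → skip
[10] flags=1000 PL?F → skip

EXEC = [1,3,5,6,7]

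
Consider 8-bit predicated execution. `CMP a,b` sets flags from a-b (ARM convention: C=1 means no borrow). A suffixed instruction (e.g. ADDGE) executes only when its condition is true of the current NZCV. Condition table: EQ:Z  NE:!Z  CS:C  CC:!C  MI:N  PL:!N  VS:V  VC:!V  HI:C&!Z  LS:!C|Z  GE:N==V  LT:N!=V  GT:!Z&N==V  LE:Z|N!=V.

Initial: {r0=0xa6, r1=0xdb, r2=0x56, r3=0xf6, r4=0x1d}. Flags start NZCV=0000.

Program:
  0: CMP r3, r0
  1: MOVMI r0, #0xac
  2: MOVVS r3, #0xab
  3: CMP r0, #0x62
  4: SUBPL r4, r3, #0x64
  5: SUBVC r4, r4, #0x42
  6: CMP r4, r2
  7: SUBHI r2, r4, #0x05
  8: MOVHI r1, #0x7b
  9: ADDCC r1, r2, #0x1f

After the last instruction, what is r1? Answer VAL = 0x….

VAL = 0x7b

0: ✓ CMP  NZCV=0010
1: · MOVMI
2: · MOVVS
3: ✓ CMP  NZCV=0011
4: ✓ SUBPL  r4←0x92
5: · SUBVC
6: ✓ CMP  NZCV=0011
7: ✓ SUBHI  r2←0x8d
8: ✓ MOVHI  r1←0x7b
9: · ADDCC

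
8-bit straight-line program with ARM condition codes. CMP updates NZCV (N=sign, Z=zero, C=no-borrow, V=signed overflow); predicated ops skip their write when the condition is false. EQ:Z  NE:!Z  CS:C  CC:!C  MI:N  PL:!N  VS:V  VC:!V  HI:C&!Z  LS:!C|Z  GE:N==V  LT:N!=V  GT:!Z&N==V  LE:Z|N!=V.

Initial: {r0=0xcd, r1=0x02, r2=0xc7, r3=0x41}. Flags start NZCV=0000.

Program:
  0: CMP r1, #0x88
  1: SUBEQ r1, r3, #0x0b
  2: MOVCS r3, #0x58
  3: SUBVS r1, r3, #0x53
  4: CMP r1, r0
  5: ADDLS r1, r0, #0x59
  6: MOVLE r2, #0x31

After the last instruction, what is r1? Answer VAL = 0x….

[0] flags=0000 → (cmp)
[1] flags=0000 EQ?F → skip
[2] flags=0000 CS?F → skip
[3] flags=0000 VS?F → skip
[4] flags=0000 → (cmp)
[5] flags=0000 LS?T → r1=0x26
[6] flags=0000 LE?F → skip

VAL = 0x26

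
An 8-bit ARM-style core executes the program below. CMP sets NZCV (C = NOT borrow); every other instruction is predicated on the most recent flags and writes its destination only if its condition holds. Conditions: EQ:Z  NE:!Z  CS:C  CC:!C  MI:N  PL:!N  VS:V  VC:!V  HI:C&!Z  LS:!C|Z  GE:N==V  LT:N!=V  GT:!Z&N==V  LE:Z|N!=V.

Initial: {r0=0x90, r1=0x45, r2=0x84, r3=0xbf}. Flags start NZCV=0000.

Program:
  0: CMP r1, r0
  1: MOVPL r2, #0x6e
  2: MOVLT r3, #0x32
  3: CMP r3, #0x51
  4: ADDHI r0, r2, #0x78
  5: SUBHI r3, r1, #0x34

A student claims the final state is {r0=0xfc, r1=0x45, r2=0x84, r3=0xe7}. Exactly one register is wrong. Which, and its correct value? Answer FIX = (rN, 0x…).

0: ✓ CMP  NZCV=1001
1: · MOVPL
2: · MOVLT
3: ✓ CMP  NZCV=0011
4: ✓ ADDHI  r0←0xfc
5: ✓ SUBHI  r3←0x11

FIX = (r3, 0x11)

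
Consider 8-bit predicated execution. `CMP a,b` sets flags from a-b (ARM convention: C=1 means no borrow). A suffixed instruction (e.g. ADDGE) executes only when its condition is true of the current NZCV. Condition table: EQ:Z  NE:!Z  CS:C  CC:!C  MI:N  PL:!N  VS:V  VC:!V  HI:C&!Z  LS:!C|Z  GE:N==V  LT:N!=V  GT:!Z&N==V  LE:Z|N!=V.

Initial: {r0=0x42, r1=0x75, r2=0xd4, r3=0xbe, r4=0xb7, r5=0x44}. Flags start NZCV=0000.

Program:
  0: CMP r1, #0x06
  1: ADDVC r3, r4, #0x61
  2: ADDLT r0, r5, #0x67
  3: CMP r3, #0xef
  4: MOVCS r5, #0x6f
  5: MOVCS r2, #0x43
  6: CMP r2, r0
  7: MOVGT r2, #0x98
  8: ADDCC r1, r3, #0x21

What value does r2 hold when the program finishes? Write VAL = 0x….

VAL = 0xd4

[0] flags=0010 → (cmp)
[1] flags=0010 VC?T → r3=0x18
[2] flags=0010 LT?F → skip
[3] flags=0000 → (cmp)
[4] flags=0000 CS?F → skip
[5] flags=0000 CS?F → skip
[6] flags=1010 → (cmp)
[7] flags=1010 GT?F → skip
[8] flags=1010 CC?F → skip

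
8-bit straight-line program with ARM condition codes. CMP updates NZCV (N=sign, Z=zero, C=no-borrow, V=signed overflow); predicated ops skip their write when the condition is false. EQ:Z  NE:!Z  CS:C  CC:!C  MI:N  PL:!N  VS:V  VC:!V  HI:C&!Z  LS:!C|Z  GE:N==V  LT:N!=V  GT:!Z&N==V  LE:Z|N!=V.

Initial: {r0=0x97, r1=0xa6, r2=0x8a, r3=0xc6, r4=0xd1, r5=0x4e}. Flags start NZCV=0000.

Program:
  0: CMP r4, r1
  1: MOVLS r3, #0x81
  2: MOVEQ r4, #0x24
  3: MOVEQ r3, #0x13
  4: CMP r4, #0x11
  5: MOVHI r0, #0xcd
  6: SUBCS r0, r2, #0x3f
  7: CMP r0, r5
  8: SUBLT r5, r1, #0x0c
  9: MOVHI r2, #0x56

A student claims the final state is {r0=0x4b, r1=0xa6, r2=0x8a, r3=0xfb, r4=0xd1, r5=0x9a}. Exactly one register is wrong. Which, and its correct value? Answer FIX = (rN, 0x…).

FIX = (r3, 0xc6)

[0] flags=0010 → (cmp)
[1] flags=0010 LS?F → skip
[2] flags=0010 EQ?F → skip
[3] flags=0010 EQ?F → skip
[4] flags=1010 → (cmp)
[5] flags=1010 HI?T → r0=0xcd
[6] flags=1010 CS?T → r0=0x4b
[7] flags=1000 → (cmp)
[8] flags=1000 LT?T → r5=0x9a
[9] flags=1000 HI?F → skip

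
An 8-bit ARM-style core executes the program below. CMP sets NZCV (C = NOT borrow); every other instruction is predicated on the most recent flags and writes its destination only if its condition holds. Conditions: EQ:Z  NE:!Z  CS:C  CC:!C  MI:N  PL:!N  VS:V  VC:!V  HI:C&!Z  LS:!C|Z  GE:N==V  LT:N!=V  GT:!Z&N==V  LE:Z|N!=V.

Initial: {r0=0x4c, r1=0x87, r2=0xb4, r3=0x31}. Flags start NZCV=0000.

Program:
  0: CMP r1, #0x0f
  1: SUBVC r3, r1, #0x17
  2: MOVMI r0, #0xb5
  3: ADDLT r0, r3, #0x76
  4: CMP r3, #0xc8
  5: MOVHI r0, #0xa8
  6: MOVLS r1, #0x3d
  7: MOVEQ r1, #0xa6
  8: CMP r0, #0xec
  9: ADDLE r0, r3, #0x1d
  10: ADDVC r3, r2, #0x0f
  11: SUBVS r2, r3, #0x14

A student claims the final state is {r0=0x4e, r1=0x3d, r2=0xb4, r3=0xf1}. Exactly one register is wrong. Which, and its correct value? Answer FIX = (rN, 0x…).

0: ✓ CMP  NZCV=0011
1: · SUBVC
2: · MOVMI
3: ✓ ADDLT  r0←0xa7
4: ✓ CMP  NZCV=0000
5: · MOVHI
6: ✓ MOVLS  r1←0x3d
7: · MOVEQ
8: ✓ CMP  NZCV=1000
9: ✓ ADDLE  r0←0x4e
10: ✓ ADDVC  r3←0xc3
11: · SUBVS

FIX = (r3, 0xc3)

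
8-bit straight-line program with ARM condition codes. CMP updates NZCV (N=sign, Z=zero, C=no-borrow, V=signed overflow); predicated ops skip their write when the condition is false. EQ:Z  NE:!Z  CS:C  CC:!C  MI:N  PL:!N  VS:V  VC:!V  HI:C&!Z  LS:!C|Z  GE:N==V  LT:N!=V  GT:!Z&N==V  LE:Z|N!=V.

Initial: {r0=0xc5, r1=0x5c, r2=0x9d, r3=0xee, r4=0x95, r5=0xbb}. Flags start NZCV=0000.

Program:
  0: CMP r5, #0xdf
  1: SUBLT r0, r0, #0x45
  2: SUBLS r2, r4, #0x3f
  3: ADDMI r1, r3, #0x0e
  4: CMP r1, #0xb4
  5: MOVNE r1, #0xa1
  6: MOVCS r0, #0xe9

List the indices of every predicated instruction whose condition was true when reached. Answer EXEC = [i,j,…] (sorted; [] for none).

0: ✓ CMP  NZCV=1000
1: ✓ SUBLT  r0←0x80
2: ✓ SUBLS  r2←0x56
3: ✓ ADDMI  r1←0xfc
4: ✓ CMP  NZCV=0010
5: ✓ MOVNE  r1←0xa1
6: ✓ MOVCS  r0←0xe9

EXEC = [1,2,3,5,6]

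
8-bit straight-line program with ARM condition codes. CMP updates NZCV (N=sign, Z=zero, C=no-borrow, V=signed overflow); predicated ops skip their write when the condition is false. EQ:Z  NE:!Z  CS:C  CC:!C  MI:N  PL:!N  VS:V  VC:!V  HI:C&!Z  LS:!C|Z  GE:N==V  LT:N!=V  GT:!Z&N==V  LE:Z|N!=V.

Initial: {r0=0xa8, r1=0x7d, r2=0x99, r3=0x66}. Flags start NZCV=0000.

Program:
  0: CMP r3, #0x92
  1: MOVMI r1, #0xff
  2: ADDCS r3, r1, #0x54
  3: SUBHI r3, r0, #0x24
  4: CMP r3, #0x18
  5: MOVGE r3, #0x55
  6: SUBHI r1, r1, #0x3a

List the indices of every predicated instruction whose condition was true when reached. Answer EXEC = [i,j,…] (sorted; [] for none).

EXEC = [1,5,6]

0: ✓ CMP  NZCV=1001
1: ✓ MOVMI  r1←0xff
2: · ADDCS
3: · SUBHI
4: ✓ CMP  NZCV=0010
5: ✓ MOVGE  r3←0x55
6: ✓ SUBHI  r1←0xc5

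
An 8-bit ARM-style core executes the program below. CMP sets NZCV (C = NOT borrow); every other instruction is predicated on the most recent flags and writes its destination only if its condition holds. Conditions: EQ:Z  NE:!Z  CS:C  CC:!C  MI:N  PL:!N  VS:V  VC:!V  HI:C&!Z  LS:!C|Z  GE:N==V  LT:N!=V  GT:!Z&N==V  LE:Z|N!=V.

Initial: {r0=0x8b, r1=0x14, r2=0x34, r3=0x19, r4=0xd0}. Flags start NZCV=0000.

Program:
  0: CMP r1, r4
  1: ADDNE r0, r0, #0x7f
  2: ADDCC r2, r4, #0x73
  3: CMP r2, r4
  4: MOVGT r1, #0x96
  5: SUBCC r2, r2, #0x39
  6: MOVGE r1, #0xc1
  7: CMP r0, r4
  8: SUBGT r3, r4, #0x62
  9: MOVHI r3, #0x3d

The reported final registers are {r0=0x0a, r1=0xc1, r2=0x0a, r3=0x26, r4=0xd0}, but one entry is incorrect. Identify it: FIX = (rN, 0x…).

FIX = (r3, 0x6e)

[0] flags=0000 → (cmp)
[1] flags=0000 NE?T → r0=0x0a
[2] flags=0000 CC?T → r2=0x43
[3] flags=0000 → (cmp)
[4] flags=0000 GT?T → r1=0x96
[5] flags=0000 CC?T → r2=0x0a
[6] flags=0000 GE?T → r1=0xc1
[7] flags=0000 → (cmp)
[8] flags=0000 GT?T → r3=0x6e
[9] flags=0000 HI?F → skip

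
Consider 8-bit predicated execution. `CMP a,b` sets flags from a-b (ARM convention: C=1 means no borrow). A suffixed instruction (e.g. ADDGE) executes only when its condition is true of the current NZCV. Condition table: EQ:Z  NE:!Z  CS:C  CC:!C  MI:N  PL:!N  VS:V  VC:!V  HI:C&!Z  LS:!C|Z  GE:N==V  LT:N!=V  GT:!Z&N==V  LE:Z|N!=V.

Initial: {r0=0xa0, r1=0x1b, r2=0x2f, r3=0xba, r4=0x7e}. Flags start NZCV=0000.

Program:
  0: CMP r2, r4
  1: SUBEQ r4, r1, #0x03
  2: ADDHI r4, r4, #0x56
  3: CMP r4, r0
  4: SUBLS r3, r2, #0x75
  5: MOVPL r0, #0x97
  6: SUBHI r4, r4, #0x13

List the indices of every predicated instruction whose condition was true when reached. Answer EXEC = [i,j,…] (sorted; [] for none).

EXEC = [4]

[0] flags=1000 → (cmp)
[1] flags=1000 EQ?F → skip
[2] flags=1000 HI?F → skip
[3] flags=1001 → (cmp)
[4] flags=1001 LS?T → r3=0xba
[5] flags=1001 PL?F → skip
[6] flags=1001 HI?F → skip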